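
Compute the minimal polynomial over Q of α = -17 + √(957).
m_α(x) = x^2 + 34x - 668

From α + 17 = √(957), squaring gives (α + 17)^2 = 957, i.e. α^2 + 34α + 289 = 957, so α^2 + 34α - 668 = 0. The discriminant of x^2 + 34x - 668 is (34)^2 - 4·(-668) = 1156 + 2672 = 3828, and 4·(957) is not a perfect square in Q since 957 is squarefree and ≠ 1. Hence x^2 + 34x - 668 is irreducible over Q and is the minimal polynomial of α.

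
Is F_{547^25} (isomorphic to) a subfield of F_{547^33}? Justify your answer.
No: F_{547^25} is not a subfield of F_{547^33}

F_{p^m} embeds in F_{p^n} iff m | n. Here 25 ∤ 33 (since 33 = 1·25 + 8 with remainder 8 ≠ 0), so F_{547^25} is not a subfield of F_{547^33}. Equivalently: if it were, the tower law would give 25 = [F_{547^25}:F_547] dividing [F_{547^33}:F_547] = 33, contradiction.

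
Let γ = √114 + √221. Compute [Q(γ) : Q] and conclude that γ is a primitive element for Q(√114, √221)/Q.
[Q(γ) : Q] = 4 (equivalently, Q(γ) = Q(√114, √221))

Obviously Q(γ) ⊆ Q(√114, √221), and [Q(√114, √221):Q] = 4 (since 114, 221 are distinct squarefree integers > 1 with 25194 not a perfect square). To show equality we compute the minimal polynomial of γ. From γ = √114 + √221: γ^2 = 114 + 2√(25194) + 221 = 335 + 2√(25194), so γ^2 - 335 = 2√(25194); squaring, (γ^2 - 335)^2 = 4·25194, i.e. γ^4 - 670γ^2 + 112225 - 100776 = 0, i.e. γ^4 - 670γ^2 + 11449 = 0. So γ is a root of x^4 - 670x^2 + 11449. This polynomial is irreducible over Q: it has no rational root (each ±√114 ± √221 is irrational), and any factorization into two quadratics over Q would force √(25194) ∈ Q (pairing opposite roots) or √114, √221 ∈ Q (other pairings), all impossible. Hence [Q(γ):Q] = 4 = [Q(√114, √221):Q], so Q(γ) = Q(√114, √221).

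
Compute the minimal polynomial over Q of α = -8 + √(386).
m_α(x) = x^2 + 16x - 322

From α + 8 = √(386), squaring gives (α + 8)^2 = 386, i.e. α^2 + 16α + 64 = 386, so α^2 + 16α - 322 = 0. The discriminant of x^2 + 16x - 322 is (16)^2 - 4·(-322) = 256 + 1288 = 1544, and 4·(386) is not a perfect square in Q since 386 is squarefree and ≠ 1. Hence x^2 + 16x - 322 is irreducible over Q and is the minimal polynomial of α.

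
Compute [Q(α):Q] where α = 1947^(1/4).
[Q(α):Q] = 4

α is a root of x^4 - 1947. By Eisenstein's criterion at the prime p = 3 (which divides the constant term 1947 but p^2 = 9 does not, since 1947 is squarefree), x^4 - 1947 is irreducible over Q. Hence [Q(α):Q] = 4.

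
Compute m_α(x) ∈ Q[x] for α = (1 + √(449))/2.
m_α(x) = x^2 - x - 112

From 2α - 1 = √(449), squaring gives (2α - 1)^2 = 449, i.e. 4α^2 - 4α + 1 = 449, so α^2 - α + (1 - 449)/4 = 0. Since 449 ≡ 1 (mod 4), (1 - 449)/4 = -112 ∈ Z. The polynomial x^2 - x - 112 has discriminant 1 - 4·(-112) = 449, which is not a perfect square in Q (d = 449 is squarefree and ≠ 1), so x^2 - x - 112 is irreducible over Q. It is the minimal polynomial of α.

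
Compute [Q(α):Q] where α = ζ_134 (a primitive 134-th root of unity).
[Q(α):Q] = 66

The minimal polynomial of ζ_134 over Q is the 134-th cyclotomic polynomial Φ_134(x), which is irreducible over Q and has degree φ(134) = 66. Hence [Q(α):Q] = φ(134) = 66.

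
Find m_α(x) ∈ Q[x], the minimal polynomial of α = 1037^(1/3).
m_α(x) = x^3 - 1037

α satisfies α^3 = 1037, so x^3 - 1037 annihilates α. By the rational root test, a rational root p/q (in lowest terms) of x^3 - 1037 would satisfy p^3 = 1037 q^3, forcing q = 1 and p^3 = 1037; but 1037 is not a perfect cube, contradiction. A monic cubic over Q with no rational root is irreducible (any nontrivial factorization would include a linear factor). Hence x^3 - 1037 is the minimal polynomial of α, and in particular [Q(α):Q] = 3.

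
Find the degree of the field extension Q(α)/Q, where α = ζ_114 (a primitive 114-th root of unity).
[Q(α):Q] = 36

The minimal polynomial of ζ_114 over Q is the 114-th cyclotomic polynomial Φ_114(x), which is irreducible over Q and has degree φ(114) = 36. Hence [Q(α):Q] = φ(114) = 36.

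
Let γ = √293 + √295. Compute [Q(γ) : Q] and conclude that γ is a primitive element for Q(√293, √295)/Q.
[Q(γ) : Q] = 4 (equivalently, Q(γ) = Q(√293, √295))

Obviously Q(γ) ⊆ Q(√293, √295), and [Q(√293, √295):Q] = 4 (since 293, 295 are distinct squarefree integers > 1 with 86435 not a perfect square). To show equality we compute the minimal polynomial of γ. From γ = √293 + √295: γ^2 = 293 + 2√(86435) + 295 = 588 + 2√(86435), so γ^2 - 588 = 2√(86435); squaring, (γ^2 - 588)^2 = 4·86435, i.e. γ^4 - 1176γ^2 + 345744 - 345740 = 0, i.e. γ^4 - 1176γ^2 + 4 = 0. So γ is a root of x^4 - 1176x^2 + 4. This polynomial is irreducible over Q: it has no rational root (each ±√293 ± √295 is irrational), and any factorization into two quadratics over Q would force √(86435) ∈ Q (pairing opposite roots) or √293, √295 ∈ Q (other pairings), all impossible. Hence [Q(γ):Q] = 4 = [Q(√293, √295):Q], so Q(γ) = Q(√293, √295).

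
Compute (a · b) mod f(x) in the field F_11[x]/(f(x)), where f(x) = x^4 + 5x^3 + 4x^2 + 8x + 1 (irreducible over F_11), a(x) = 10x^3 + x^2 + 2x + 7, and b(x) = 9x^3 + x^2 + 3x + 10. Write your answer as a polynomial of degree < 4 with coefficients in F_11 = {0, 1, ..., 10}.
a · b ≡ 4x^3 + 9x^2 + 9x + 8 (mod f(x))

Multiply in F_11[x]: a(x)·b(x) = (10x^3 + x^2 + 2x + 7)·(9x^3 + x^2 + 3x + 10) = 2x^6 + 8x^5 + 5x^4 + 3x^3 + x^2 + 8x + 4. This has degree ≥ 4, so divide by f(x) over F_11: 2x^6 + 8x^5 + 5x^4 + 3x^3 + x^2 + 8x + 4 = (2x^2 + 9x + 7)·(x^4 + 5x^3 + 4x^2 + 8x + 1) + (4x^3 + 9x^2 + 9x + 8). Hence a·b ≡ 4x^3 + 9x^2 + 9x + 8 (mod f). (F_11[x]/(f) is a field with 11^4 = 14641 elements since f is irreducible of degree 4.)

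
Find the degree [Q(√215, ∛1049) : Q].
[Q(√215, ∛1049) : Q] = 6

Let L = Q(√215, ∛1049). Since Q(√215) ⊂ L and [Q(√215):Q] = 2, the tower law gives 2 | [L:Q]. Likewise Q(∛1049) ⊂ L with [Q(∛1049):Q] = 3 (because 1049 is not a perfect cube), so 3 | [L:Q]. As gcd(2,3) = 1, [L:Q] is divisible by 6. Conversely L is generated over Q by √215 and ∛1049, so [L:Q] ≤ 2·3 = 6. Therefore [Q(√215, ∛1049) : Q] = 6.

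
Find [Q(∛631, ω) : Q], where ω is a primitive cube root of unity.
[Q(∛631, ω) : Q] = 6

[Q(∛631):Q] = 3 (min poly x^3 - 631, irreducible since 631 is not a perfect cube). [Q(ω):Q] = 2 (min poly x^2 + x + 1). Since Q(∛631) ⊂ R and ω ∉ R, we have ω ∉ Q(∛631), so x^2 + x + 1 remains irreducible over Q(∛631) and [Q(∛631, ω) : Q(∛631)] = 2. By the tower law, [Q(∛631, ω) : Q] = 3 · 2 = 6. (In fact Q(∛631, ω) is the splitting field of x^3 - 631 over Q.)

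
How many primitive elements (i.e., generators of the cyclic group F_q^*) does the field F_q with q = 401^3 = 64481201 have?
There are φ(64481200) = 22106880 primitive elements

F_q^* is cyclic of order q - 1 = 64481200. A cyclic group of order m has exactly φ(m) generators. Here m = 64481200 = 2^4 · 5^2 · 7 · 23029, so the number of primitive elements is φ(64481200) = 22106880.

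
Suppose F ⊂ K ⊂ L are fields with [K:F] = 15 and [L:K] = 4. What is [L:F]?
[L:F] = 60

The tower law says that for any tower of field extensions F ⊂ K ⊂ L with finite degrees, [L:F] = [L:K] · [K:F]. Here this gives [L:F] = 4 · 15 = 60.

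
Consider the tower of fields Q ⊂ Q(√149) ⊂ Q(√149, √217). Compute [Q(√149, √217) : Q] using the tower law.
[Q(√149, √217) : Q] = 4

[Q(√149):Q] = 2 (min poly x^2 - 149, irreducible since 149 is squarefree > 1). For the top step, suppose √217 ∈ Q(√149), say √217 = c + d√149 with c, d ∈ Q. Squaring: 217 = c^2 + 149d^2 + 2cd√149. Since √149 ∉ Q this forces 2cd = 0. If d = 0 then √217 = c ∈ Q, contradicting 217 squarefree > 1. If c = 0 then 217 = 149d^2, so 149·217 = (149d)^2 is a perfect square in Q — but 149·217 = 32333 is not a perfect square (since 149 and 217 are distinct squarefree integers). Contradiction. Hence √217 ∉ Q(√149), so x^2 - 217 stays irreducible over Q(√149) and [Q(√149, √217) : Q(√149)] = 2. By the tower law, [Q(√149, √217) : Q] = 2 · 2 = 4.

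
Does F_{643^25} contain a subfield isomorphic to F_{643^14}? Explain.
No: F_{643^14} is not a subfield of F_{643^25}

F_{p^m} embeds in F_{p^n} iff m | n. Here 14 ∤ 25 (since 25 = 1·14 + 11 with remainder 11 ≠ 0), so F_{643^14} is not a subfield of F_{643^25}. Equivalently: if it were, the tower law would give 14 = [F_{643^14}:F_643] dividing [F_{643^25}:F_643] = 25, contradiction.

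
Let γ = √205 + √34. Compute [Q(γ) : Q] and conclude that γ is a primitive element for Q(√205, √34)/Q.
[Q(γ) : Q] = 4 (equivalently, Q(γ) = Q(√205, √34))

Obviously Q(γ) ⊆ Q(√205, √34), and [Q(√205, √34):Q] = 4 (since 205, 34 are distinct squarefree integers > 1 with 6970 not a perfect square). To show equality we compute the minimal polynomial of γ. From γ = √205 + √34: γ^2 = 205 + 2√(6970) + 34 = 239 + 2√(6970), so γ^2 - 239 = 2√(6970); squaring, (γ^2 - 239)^2 = 4·6970, i.e. γ^4 - 478γ^2 + 57121 - 27880 = 0, i.e. γ^4 - 478γ^2 + 29241 = 0. So γ is a root of x^4 - 478x^2 + 29241. This polynomial is irreducible over Q: it has no rational root (each ±√205 ± √34 is irrational), and any factorization into two quadratics over Q would force √(6970) ∈ Q (pairing opposite roots) or √205, √34 ∈ Q (other pairings), all impossible. Hence [Q(γ):Q] = 4 = [Q(√205, √34):Q], so Q(γ) = Q(√205, √34).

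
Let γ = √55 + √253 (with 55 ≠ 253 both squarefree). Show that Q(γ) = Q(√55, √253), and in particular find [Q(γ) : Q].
[Q(γ) : Q] = 4 (equivalently, Q(γ) = Q(√55, √253))

Obviously Q(γ) ⊆ Q(√55, √253), and [Q(√55, √253):Q] = 4 (since 55, 253 are distinct squarefree integers > 1 with 13915 not a perfect square). To show equality we compute the minimal polynomial of γ. From γ = √55 + √253: γ^2 = 55 + 2√(13915) + 253 = 308 + 2√(13915), so γ^2 - 308 = 2√(13915); squaring, (γ^2 - 308)^2 = 4·13915, i.e. γ^4 - 616γ^2 + 94864 - 55660 = 0, i.e. γ^4 - 616γ^2 + 39204 = 0. So γ is a root of x^4 - 616x^2 + 39204. This polynomial is irreducible over Q: it has no rational root (each ±√55 ± √253 is irrational), and any factorization into two quadratics over Q would force √(13915) ∈ Q (pairing opposite roots) or √55, √253 ∈ Q (other pairings), all impossible. Hence [Q(γ):Q] = 4 = [Q(√55, √253):Q], so Q(γ) = Q(√55, √253).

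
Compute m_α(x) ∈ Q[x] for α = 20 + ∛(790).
m_α(x) = x^3 - 60x^2 + 1200x - 8790

Set β = α - 20 = ∛(790), so β^3 = 790. Then (α - 20)^3 - 790 = 0, i.e. α is a root of g(x) = (x - 20)^3 - 790 = x^3 - 60x^2 + 1200x - 8790. Since g(x) = h(x - 20) where h(x) = x^3 - 790, and h is irreducible over Q (because 790 is not a perfect cube, so h has no rational root, and a monic cubic with no rational root is irreducible), g is also irreducible (irreducibility is preserved under the substitution x → x - 20). Hence m_α(x) = x^3 - 60x^2 + 1200x - 8790.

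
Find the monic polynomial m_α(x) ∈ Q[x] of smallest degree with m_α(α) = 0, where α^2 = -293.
m_α(x) = x^2 + 293

α satisfies α^2 + 293 = 0, so x^2 + 293 annihilates α. Since d = -293 is squarefree and ≠ 1, it is not a perfect square in Q, so x^2 + 293 has no rational root and is therefore irreducible over Q (a degree-2 polynomial over a field is irreducible iff it has no root). Hence m_α(x) = x^2 + 293.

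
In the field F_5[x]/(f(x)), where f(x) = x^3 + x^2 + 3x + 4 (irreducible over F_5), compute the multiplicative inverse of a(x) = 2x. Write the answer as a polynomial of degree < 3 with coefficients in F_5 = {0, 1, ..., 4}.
a(x)^(-1) ≡ 3x^2 + 3x + 4 (mod f(x))

Since f is irreducible over F_5, F_5[x]/(f) is a field and a(x) ≠ 0 has an inverse. Apply the extended Euclidean algorithm to f(x) and a(x) in F_5[x]: f(x) = (3x^2 + 3x + 4)·a(x) + (4). The last nonzero remainder is the constant 4 = gcd(f, a) in F_5. Back-substituting through the division chain expresses 4 = s(x)·a(x) + t(x)·f(x) with s(x) ≡ 2x^2 + 2x + 1 (mod f), so (2x^2 + 2x + 1)·a(x) ≡ 4 (mod f). Multiplying by 4^(-1) ≡ 4 in F_5 gives a(x)^(-1) ≡ 4·(2x^2 + 2x + 1) ≡ 3x^2 + 3x + 4 (mod f). Check: (2x)·(3x^2 + 3x + 4) = x^3 + x^2 + 3x ≡ 1 (mod x^3 + x^2 + 3x + 4).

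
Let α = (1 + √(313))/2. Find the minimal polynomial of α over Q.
m_α(x) = x^2 - x - 78

From 2α - 1 = √(313), squaring gives (2α - 1)^2 = 313, i.e. 4α^2 - 4α + 1 = 313, so α^2 - α + (1 - 313)/4 = 0. Since 313 ≡ 1 (mod 4), (1 - 313)/4 = -78 ∈ Z. The polynomial x^2 - x - 78 has discriminant 1 - 4·(-78) = 313, which is not a perfect square in Q (d = 313 is squarefree and ≠ 1), so x^2 - x - 78 is irreducible over Q. It is the minimal polynomial of α.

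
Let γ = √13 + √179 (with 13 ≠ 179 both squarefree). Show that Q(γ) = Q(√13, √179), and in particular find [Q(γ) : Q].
[Q(γ) : Q] = 4 (equivalently, Q(γ) = Q(√13, √179))

Obviously Q(γ) ⊆ Q(√13, √179), and [Q(√13, √179):Q] = 4 (since 13, 179 are distinct squarefree integers > 1 with 2327 not a perfect square). To show equality we compute the minimal polynomial of γ. From γ = √13 + √179: γ^2 = 13 + 2√(2327) + 179 = 192 + 2√(2327), so γ^2 - 192 = 2√(2327); squaring, (γ^2 - 192)^2 = 4·2327, i.e. γ^4 - 384γ^2 + 36864 - 9308 = 0, i.e. γ^4 - 384γ^2 + 27556 = 0. So γ is a root of x^4 - 384x^2 + 27556. This polynomial is irreducible over Q: it has no rational root (each ±√13 ± √179 is irrational), and any factorization into two quadratics over Q would force √(2327) ∈ Q (pairing opposite roots) or √13, √179 ∈ Q (other pairings), all impossible. Hence [Q(γ):Q] = 4 = [Q(√13, √179):Q], so Q(γ) = Q(√13, √179).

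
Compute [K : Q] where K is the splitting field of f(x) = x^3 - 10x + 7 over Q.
[K : Q] = 6

By the rational root test, any rational root of the monic integer polynomial f(x) = x^3 - 10x + 7 must be an integer dividing the constant term 7, i.e. one of ±{1, 7}. Evaluating: f(1) = -2, f(-1) = 16, f(7) = 280, f(-7) = -266; none is 0, so f has no rational root and is therefore irreducible over Q (a cubic with no linear factor over a field is irreducible). For an irreducible cubic, the Galois group is A_3 or S_3 according as the discriminant disc(f) = -4a^3 - 27b^2 = -4·(-10)^3 - 27·(7)^2 = 2677 is or is not a square in Q. Here disc(f) = 2677 is not a perfect square in Q, so the Galois group of f over Q is not contained in A_3 and must be all of S_3. The splitting field has degree |S_3| = 6 over Q, so [K : Q] = 6.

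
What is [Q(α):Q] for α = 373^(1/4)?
[Q(α):Q] = 4

α is a root of x^4 - 373. By Eisenstein's criterion at the prime p = 373 (which divides the constant term 373 but p^2 = 139129 does not, since 373 is squarefree), x^4 - 373 is irreducible over Q. Hence [Q(α):Q] = 4.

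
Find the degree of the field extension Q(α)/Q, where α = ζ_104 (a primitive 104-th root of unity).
[Q(α):Q] = 48

The minimal polynomial of ζ_104 over Q is the 104-th cyclotomic polynomial Φ_104(x), which is irreducible over Q and has degree φ(104) = 48. Hence [Q(α):Q] = φ(104) = 48.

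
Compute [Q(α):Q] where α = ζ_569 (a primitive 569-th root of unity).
[Q(α):Q] = 568

The minimal polynomial of ζ_569 over Q is the 569-th cyclotomic polynomial Φ_569(x), which is irreducible over Q and has degree φ(569) = 568. Hence [Q(α):Q] = φ(569) = 568.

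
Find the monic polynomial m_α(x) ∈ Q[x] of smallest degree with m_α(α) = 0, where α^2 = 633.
m_α(x) = x^2 - 633

α satisfies α^2 - 633 = 0, so x^2 - 633 annihilates α. Since d = 633 is squarefree and ≠ 1, it is not a perfect square in Q, so x^2 - 633 has no rational root and is therefore irreducible over Q (a degree-2 polynomial over a field is irreducible iff it has no root). Hence m_α(x) = x^2 - 633.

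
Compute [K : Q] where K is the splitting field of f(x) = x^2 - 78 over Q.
[K : Q] = 2

f(x) = x^2 - 78 factors as (x - √78)(x + √78). The splitting field is K = Q(√78). Since 78 is squarefree and > 1, it is not a perfect square, so x^2 - 78 is irreducible over Q and [Q(√78) : Q] = 2. Hence [K : Q] = 2.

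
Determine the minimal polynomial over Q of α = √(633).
m_α(x) = x^2 - 633

α satisfies α^2 - 633 = 0, so x^2 - 633 annihilates α. Since d = 633 is squarefree and ≠ 1, it is not a perfect square in Q, so x^2 - 633 has no rational root and is therefore irreducible over Q (a degree-2 polynomial over a field is irreducible iff it has no root). Hence m_α(x) = x^2 - 633.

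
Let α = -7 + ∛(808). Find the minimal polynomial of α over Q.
m_α(x) = x^3 + 21x^2 + 147x - 465

Set β = α + 7 = ∛(808), so β^3 = 808. Then (α + 7)^3 - 808 = 0, i.e. α is a root of g(x) = (x + 7)^3 - 808 = x^3 + 21x^2 + 147x - 465. Since g(x) = h(x + 7) where h(x) = x^3 - 808, and h is irreducible over Q (because 808 is not a perfect cube, so h has no rational root, and a monic cubic with no rational root is irreducible), g is also irreducible (irreducibility is preserved under the substitution x → x + 7). Hence m_α(x) = x^3 + 21x^2 + 147x - 465.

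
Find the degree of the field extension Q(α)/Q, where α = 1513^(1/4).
[Q(α):Q] = 4

α is a root of x^4 - 1513. By Eisenstein's criterion at the prime p = 17 (which divides the constant term 1513 but p^2 = 289 does not, since 1513 is squarefree), x^4 - 1513 is irreducible over Q. Hence [Q(α):Q] = 4.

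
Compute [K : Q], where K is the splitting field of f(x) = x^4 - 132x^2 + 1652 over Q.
[K : Q] = 4

Solving the quadratic in x^2: x^2 = (132 ± √(132^2 - 4·1652))/2 = (132 ± √10816)/2 = (132 ± 104)/2, giving x^2 = 118 or x^2 = 14. So f(x) = (x^2 - 118)(x^2 - 14) and the roots of f are ±√118, ±√14. Hence the splitting field is K = Q(√118, √14). Since 118 and 14 are distinct squarefree integers > 1, their product 1652 is not a perfect square, so √14 ∉ Q(√118). By the tower law [K:Q] = [Q(√118,√14):Q(√118)] · [Q(√118):Q] = 2 · 2 = 4.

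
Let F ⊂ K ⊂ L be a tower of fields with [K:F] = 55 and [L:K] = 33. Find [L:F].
[L:F] = 1815

The tower law says that for any tower of field extensions F ⊂ K ⊂ L with finite degrees, [L:F] = [L:K] · [K:F]. Here this gives [L:F] = 33 · 55 = 1815.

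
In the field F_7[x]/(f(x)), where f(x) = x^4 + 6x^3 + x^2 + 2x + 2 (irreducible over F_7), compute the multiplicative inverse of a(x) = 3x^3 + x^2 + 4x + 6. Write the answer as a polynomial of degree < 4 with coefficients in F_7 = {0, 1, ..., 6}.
a(x)^(-1) ≡ 5x^2 + 6x (mod f(x))

Since f is irreducible over F_7, F_7[x]/(f) is a field and a(x) ≠ 0 has an inverse. Apply the extended Euclidean algorithm to f(x) and a(x) in F_7[x]: f(x) = (5x + 5)·a(x) + (4x^2 + x);  a(x) = (6x + 4)·(4x^2 + x) + (6). The last nonzero remainder is the constant 6 = gcd(f, a) in F_7. Back-substituting through the division chain expresses 6 = s(x)·a(x) + t(x)·f(x) with s(x) ≡ 2x^2 + x (mod f), so (2x^2 + x)·a(x) ≡ 6 (mod f). Multiplying by 6^(-1) ≡ 6 in F_7 gives a(x)^(-1) ≡ 6·(2x^2 + x) ≡ 5x^2 + 6x (mod f). Check: (3x^3 + x^2 + 4x + 6)·(5x^2 + 6x) = x^5 + 2x^4 + 5x^3 + 5x^2 + x ≡ 1 (mod x^4 + 6x^3 + x^2 + 2x + 2).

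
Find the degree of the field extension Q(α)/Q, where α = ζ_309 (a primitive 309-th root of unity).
[Q(α):Q] = 204

The minimal polynomial of ζ_309 over Q is the 309-th cyclotomic polynomial Φ_309(x), which is irreducible over Q and has degree φ(309) = 204. Hence [Q(α):Q] = φ(309) = 204.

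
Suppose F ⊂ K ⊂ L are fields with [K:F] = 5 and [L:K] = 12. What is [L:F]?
[L:F] = 60

The tower law says that for any tower of field extensions F ⊂ K ⊂ L with finite degrees, [L:F] = [L:K] · [K:F]. Here this gives [L:F] = 12 · 5 = 60.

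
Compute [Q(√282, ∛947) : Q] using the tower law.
[Q(√282, ∛947) : Q] = 6

Let L = Q(√282, ∛947). Since Q(√282) ⊂ L and [Q(√282):Q] = 2, the tower law gives 2 | [L:Q]. Likewise Q(∛947) ⊂ L with [Q(∛947):Q] = 3 (because 947 is not a perfect cube), so 3 | [L:Q]. As gcd(2,3) = 1, [L:Q] is divisible by 6. Conversely L is generated over Q by √282 and ∛947, so [L:Q] ≤ 2·3 = 6. Therefore [Q(√282, ∛947) : Q] = 6.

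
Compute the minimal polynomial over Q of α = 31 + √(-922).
m_α(x) = x^2 - 62x + 1883

From α - 31 = √(-922), squaring gives (α - 31)^2 = -922, i.e. α^2 - 62α + 961 = -922, so α^2 - 62α + 1883 = 0. The discriminant of x^2 - 62x + 1883 is (-62)^2 - 4·(1883) = 3844 - 7532 = -3688, and 4·(-922) is not a perfect square in Q since -922 is squarefree and ≠ 1. Hence x^2 - 62x + 1883 is irreducible over Q and is the minimal polynomial of α.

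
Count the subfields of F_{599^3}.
F_{599^3} has 2 subfields

The subfields of F_{p^n} are exactly the fields F_{p^d} for d | n (each is the fixed field of the unique index-d subgroup of Gal(F_{p^n}/F_p) ≅ Z/nZ). The divisors of n = 3 are {1, 3}, giving 2 subfields: F_{599^1}, F_{599^3}.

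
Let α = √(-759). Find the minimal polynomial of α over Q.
m_α(x) = x^2 + 759

α satisfies α^2 + 759 = 0, so x^2 + 759 annihilates α. Since d = -759 is squarefree and ≠ 1, it is not a perfect square in Q, so x^2 + 759 has no rational root and is therefore irreducible over Q (a degree-2 polynomial over a field is irreducible iff it has no root). Hence m_α(x) = x^2 + 759.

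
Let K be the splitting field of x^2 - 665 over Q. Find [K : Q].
[K : Q] = 2

f(x) = x^2 - 665 factors as (x - √665)(x + √665). The splitting field is K = Q(√665). Since 665 is squarefree and > 1, it is not a perfect square, so x^2 - 665 is irreducible over Q and [Q(√665) : Q] = 2. Hence [K : Q] = 2.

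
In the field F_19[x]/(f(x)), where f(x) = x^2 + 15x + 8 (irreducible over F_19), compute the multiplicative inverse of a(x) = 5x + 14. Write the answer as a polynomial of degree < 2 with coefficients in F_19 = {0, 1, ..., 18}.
a(x)^(-1) ≡ 3x + 10 (mod f(x))

Since f is irreducible over F_19, F_19[x]/(f) is a field and a(x) ≠ 0 has an inverse. Apply the extended Euclidean algorithm to f(x) and a(x) in F_19[x]: f(x) = (4x + 7)·a(x) + (5). The last nonzero remainder is the constant 5 = gcd(f, a) in F_19. Back-substituting through the division chain expresses 5 = s(x)·a(x) + t(x)·f(x) with s(x) ≡ 15x + 12 (mod f), so (15x + 12)·a(x) ≡ 5 (mod f). Multiplying by 5^(-1) ≡ 4 in F_19 gives a(x)^(-1) ≡ 4·(15x + 12) ≡ 3x + 10 (mod f). Check: (5x + 14)·(3x + 10) = 15x^2 + 16x + 7 ≡ 1 (mod x^2 + 15x + 8).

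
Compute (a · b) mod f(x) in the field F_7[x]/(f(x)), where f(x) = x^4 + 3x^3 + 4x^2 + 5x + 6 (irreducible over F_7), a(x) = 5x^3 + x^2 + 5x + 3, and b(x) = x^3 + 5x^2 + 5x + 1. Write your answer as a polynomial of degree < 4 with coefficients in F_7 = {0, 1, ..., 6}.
a · b ≡ 2x^3 + 2x + 6 (mod f(x))

Multiply in F_7[x]: a(x)·b(x) = (5x^3 + x^2 + 5x + 3)·(x^3 + 5x^2 + 5x + 1) = 5x^6 + 5x^5 + 3x^3 + 6x^2 + 6x + 3. This has degree ≥ 4, so divide by f(x) over F_7: 5x^6 + 5x^5 + 3x^3 + 6x^2 + 6x + 3 = (5x^2 + 4x + 3)·(x^4 + 3x^3 + 4x^2 + 5x + 6) + (2x^3 + 2x + 6). Hence a·b ≡ 2x^3 + 2x + 6 (mod f). (F_7[x]/(f) is a field with 7^4 = 2401 elements since f is irreducible of degree 4.)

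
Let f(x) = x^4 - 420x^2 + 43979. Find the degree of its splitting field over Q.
[K : Q] = 4

Solving the quadratic in x^2: x^2 = (420 ± √(420^2 - 4·43979))/2 = (420 ± √484)/2 = (420 ± 22)/2, giving x^2 = 221 or x^2 = 199. So f(x) = (x^2 - 221)(x^2 - 199) and the roots of f are ±√221, ±√199. Hence the splitting field is K = Q(√221, √199). Since 221 and 199 are distinct squarefree integers > 1, their product 43979 is not a perfect square, so √199 ∉ Q(√221). By the tower law [K:Q] = [Q(√221,√199):Q(√221)] · [Q(√221):Q] = 2 · 2 = 4.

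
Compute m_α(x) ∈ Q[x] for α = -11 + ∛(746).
m_α(x) = x^3 + 33x^2 + 363x + 585

Set β = α + 11 = ∛(746), so β^3 = 746. Then (α + 11)^3 - 746 = 0, i.e. α is a root of g(x) = (x + 11)^3 - 746 = x^3 + 33x^2 + 363x + 585. Since g(x) = h(x + 11) where h(x) = x^3 - 746, and h is irreducible over Q (because 746 is not a perfect cube, so h has no rational root, and a monic cubic with no rational root is irreducible), g is also irreducible (irreducibility is preserved under the substitution x → x + 11). Hence m_α(x) = x^3 + 33x^2 + 363x + 585.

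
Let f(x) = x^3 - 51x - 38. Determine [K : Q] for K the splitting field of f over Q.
[K : Q] = 6

By the rational root test, any rational root of the monic integer polynomial f(x) = x^3 - 51x - 38 must be an integer dividing the constant term -38, i.e. one of ±{1, 2, 19, 38}. Evaluating: f(1) = -88, f(-1) = 12, f(2) = -132, f(-2) = 56, f(19) = 5852, f(-19) = -5928, f(38) = 52896, f(-38) = -52972; none is 0, so f has no rational root and is therefore irreducible over Q (a cubic with no linear factor over a field is irreducible). For an irreducible cubic, the Galois group is A_3 or S_3 according as the discriminant disc(f) = -4a^3 - 27b^2 = -4·(-51)^3 - 27·(-38)^2 = 491616 is or is not a square in Q. Here disc(f) = 491616 is not a perfect square in Q, so the Galois group of f over Q is not contained in A_3 and must be all of S_3. The splitting field has degree |S_3| = 6 over Q, so [K : Q] = 6.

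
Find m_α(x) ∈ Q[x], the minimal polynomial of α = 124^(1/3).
m_α(x) = x^3 - 124

α satisfies α^3 = 124, so x^3 - 124 annihilates α. By the rational root test, a rational root p/q (in lowest terms) of x^3 - 124 would satisfy p^3 = 124 q^3, forcing q = 1 and p^3 = 124; but 124 is not a perfect cube, contradiction. A monic cubic over Q with no rational root is irreducible (any nontrivial factorization would include a linear factor). Hence x^3 - 124 is the minimal polynomial of α, and in particular [Q(α):Q] = 3.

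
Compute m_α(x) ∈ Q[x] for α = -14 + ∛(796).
m_α(x) = x^3 + 42x^2 + 588x + 1948

Set β = α + 14 = ∛(796), so β^3 = 796. Then (α + 14)^3 - 796 = 0, i.e. α is a root of g(x) = (x + 14)^3 - 796 = x^3 + 42x^2 + 588x + 1948. Since g(x) = h(x + 14) where h(x) = x^3 - 796, and h is irreducible over Q (because 796 is not a perfect cube, so h has no rational root, and a monic cubic with no rational root is irreducible), g is also irreducible (irreducibility is preserved under the substitution x → x + 14). Hence m_α(x) = x^3 + 42x^2 + 588x + 1948.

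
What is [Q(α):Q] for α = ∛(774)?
[Q(α):Q] = 3

The minimal polynomial of α is x^3 - 774, irreducible over Q since 774 is not a perfect cube (so x^3 - 774 has no rational root). Hence [Q(α):Q] = deg(m_α) = 3.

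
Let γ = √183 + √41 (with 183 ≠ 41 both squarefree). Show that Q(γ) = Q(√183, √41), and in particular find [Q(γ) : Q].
[Q(γ) : Q] = 4 (equivalently, Q(γ) = Q(√183, √41))

Obviously Q(γ) ⊆ Q(√183, √41), and [Q(√183, √41):Q] = 4 (since 183, 41 are distinct squarefree integers > 1 with 7503 not a perfect square). To show equality we compute the minimal polynomial of γ. From γ = √183 + √41: γ^2 = 183 + 2√(7503) + 41 = 224 + 2√(7503), so γ^2 - 224 = 2√(7503); squaring, (γ^2 - 224)^2 = 4·7503, i.e. γ^4 - 448γ^2 + 50176 - 30012 = 0, i.e. γ^4 - 448γ^2 + 20164 = 0. So γ is a root of x^4 - 448x^2 + 20164. This polynomial is irreducible over Q: it has no rational root (each ±√183 ± √41 is irrational), and any factorization into two quadratics over Q would force √(7503) ∈ Q (pairing opposite roots) or √183, √41 ∈ Q (other pairings), all impossible. Hence [Q(γ):Q] = 4 = [Q(√183, √41):Q], so Q(γ) = Q(√183, √41).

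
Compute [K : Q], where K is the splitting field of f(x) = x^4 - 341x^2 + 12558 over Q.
[K : Q] = 4

Solving the quadratic in x^2: x^2 = (341 ± √(341^2 - 4·12558))/2 = (341 ± √66049)/2 = (341 ± 257)/2, giving x^2 = 299 or x^2 = 42. So f(x) = (x^2 - 299)(x^2 - 42) and the roots of f are ±√299, ±√42. Hence the splitting field is K = Q(√299, √42). Since 299 and 42 are distinct squarefree integers > 1, their product 12558 is not a perfect square, so √42 ∉ Q(√299). By the tower law [K:Q] = [Q(√299,√42):Q(√299)] · [Q(√299):Q] = 2 · 2 = 4.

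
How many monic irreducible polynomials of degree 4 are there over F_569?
There are 26205215340 monic irreducible polynomials of degree 4 over F_569

Each element of F_{569^4} that lies in no proper subfield is a root of exactly one monic irreducible of degree 4 over F_569, and each such polynomial has 4 distinct roots in F_{569^4}. By Möbius inversion the count is N_569(4) = (1/4) Σ_{d|4} μ(4/d) · 569^d = (1/4)(μ(4)·569^1 + μ(2)·569^2 + μ(1)·569^4) = 104820861360/4 = 26205215340.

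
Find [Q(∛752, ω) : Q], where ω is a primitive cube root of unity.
[Q(∛752, ω) : Q] = 6

[Q(∛752):Q] = 3 (min poly x^3 - 752, irreducible since 752 is not a perfect cube). [Q(ω):Q] = 2 (min poly x^2 + x + 1). Since Q(∛752) ⊂ R and ω ∉ R, we have ω ∉ Q(∛752), so x^2 + x + 1 remains irreducible over Q(∛752) and [Q(∛752, ω) : Q(∛752)] = 2. By the tower law, [Q(∛752, ω) : Q] = 3 · 2 = 6. (In fact Q(∛752, ω) is the splitting field of x^3 - 752 over Q.)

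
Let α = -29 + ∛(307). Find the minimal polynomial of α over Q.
m_α(x) = x^3 + 87x^2 + 2523x + 24082

Set β = α + 29 = ∛(307), so β^3 = 307. Then (α + 29)^3 - 307 = 0, i.e. α is a root of g(x) = (x + 29)^3 - 307 = x^3 + 87x^2 + 2523x + 24082. Since g(x) = h(x + 29) where h(x) = x^3 - 307, and h is irreducible over Q (because 307 is not a perfect cube, so h has no rational root, and a monic cubic with no rational root is irreducible), g is also irreducible (irreducibility is preserved under the substitution x → x + 29). Hence m_α(x) = x^3 + 87x^2 + 2523x + 24082.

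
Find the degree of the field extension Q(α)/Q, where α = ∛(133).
[Q(α):Q] = 3

The minimal polynomial of α is x^3 - 133, irreducible over Q since 133 is not a perfect cube (so x^3 - 133 has no rational root). Hence [Q(α):Q] = deg(m_α) = 3.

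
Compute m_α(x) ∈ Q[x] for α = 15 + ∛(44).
m_α(x) = x^3 - 45x^2 + 675x - 3419

Set β = α - 15 = ∛(44), so β^3 = 44. Then (α - 15)^3 - 44 = 0, i.e. α is a root of g(x) = (x - 15)^3 - 44 = x^3 - 45x^2 + 675x - 3419. Since g(x) = h(x - 15) where h(x) = x^3 - 44, and h is irreducible over Q (because 44 is not a perfect cube, so h has no rational root, and a monic cubic with no rational root is irreducible), g is also irreducible (irreducibility is preserved under the substitution x → x - 15). Hence m_α(x) = x^3 - 45x^2 + 675x - 3419.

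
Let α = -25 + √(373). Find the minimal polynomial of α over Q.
m_α(x) = x^2 + 50x + 252

From α + 25 = √(373), squaring gives (α + 25)^2 = 373, i.e. α^2 + 50α + 625 = 373, so α^2 + 50α + 252 = 0. The discriminant of x^2 + 50x + 252 is (50)^2 - 4·(252) = 2500 - 1008 = 1492, and 4·(373) is not a perfect square in Q since 373 is squarefree and ≠ 1. Hence x^2 + 50x + 252 is irreducible over Q and is the minimal polynomial of α.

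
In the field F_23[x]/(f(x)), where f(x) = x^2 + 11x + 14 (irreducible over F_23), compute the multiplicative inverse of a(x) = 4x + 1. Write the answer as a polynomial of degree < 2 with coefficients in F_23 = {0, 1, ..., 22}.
a(x)^(-1) ≡ 9x + 22 (mod f(x))

Since f is irreducible over F_23, F_23[x]/(f) is a field and a(x) ≠ 0 has an inverse. Apply the extended Euclidean algorithm to f(x) and a(x) in F_23[x]: f(x) = (6x + 7)·a(x) + (7). The last nonzero remainder is the constant 7 = gcd(f, a) in F_23. Back-substituting through the division chain expresses 7 = s(x)·a(x) + t(x)·f(x) with s(x) ≡ 17x + 16 (mod f), so (17x + 16)·a(x) ≡ 7 (mod f). Multiplying by 7^(-1) ≡ 10 in F_23 gives a(x)^(-1) ≡ 10·(17x + 16) ≡ 9x + 22 (mod f). Check: (4x + 1)·(9x + 22) = 13x^2 + 5x + 22 ≡ 1 (mod x^2 + 11x + 14).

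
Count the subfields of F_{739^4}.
F_{739^4} has 3 subfields

The subfields of F_{p^n} are exactly the fields F_{p^d} for d | n (each is the fixed field of the unique index-d subgroup of Gal(F_{p^n}/F_p) ≅ Z/nZ). The divisors of n = 4 are {1, 2, 4}, giving 3 subfields: F_{739^1}, F_{739^2}, F_{739^4}.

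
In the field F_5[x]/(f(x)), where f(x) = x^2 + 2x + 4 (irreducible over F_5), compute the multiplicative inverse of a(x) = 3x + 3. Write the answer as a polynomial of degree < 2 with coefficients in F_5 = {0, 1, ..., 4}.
a(x)^(-1) ≡ x + 1 (mod f(x))

Since f is irreducible over F_5, F_5[x]/(f) is a field and a(x) ≠ 0 has an inverse. Apply the extended Euclidean algorithm to f(x) and a(x) in F_5[x]: f(x) = (2x + 2)·a(x) + (3). The last nonzero remainder is the constant 3 = gcd(f, a) in F_5. Back-substituting through the division chain expresses 3 = s(x)·a(x) + t(x)·f(x) with s(x) ≡ 3x + 3 (mod f), so (3x + 3)·a(x) ≡ 3 (mod f). Multiplying by 3^(-1) ≡ 2 in F_5 gives a(x)^(-1) ≡ 2·(3x + 3) ≡ x + 1 (mod f). Check: (3x + 3)·(x + 1) = 3x^2 + x + 3 ≡ 1 (mod x^2 + 2x + 4).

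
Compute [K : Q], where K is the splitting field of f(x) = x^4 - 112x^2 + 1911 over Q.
[K : Q] = 4

Solving the quadratic in x^2: x^2 = (112 ± √(112^2 - 4·1911))/2 = (112 ± √4900)/2 = (112 ± 70)/2, giving x^2 = 21 or x^2 = 91. So f(x) = (x^2 - 21)(x^2 - 91) and the roots of f are ±√21, ±√91. Hence the splitting field is K = Q(√21, √91). Since 21 and 91 are distinct squarefree integers > 1, their product 1911 is not a perfect square, so √91 ∉ Q(√21). By the tower law [K:Q] = [Q(√21,√91):Q(√21)] · [Q(√21):Q] = 2 · 2 = 4.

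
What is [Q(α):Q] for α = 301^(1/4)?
[Q(α):Q] = 4

α is a root of x^4 - 301. By Eisenstein's criterion at the prime p = 7 (which divides the constant term 301 but p^2 = 49 does not, since 301 is squarefree), x^4 - 301 is irreducible over Q. Hence [Q(α):Q] = 4.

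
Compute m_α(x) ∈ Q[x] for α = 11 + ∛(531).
m_α(x) = x^3 - 33x^2 + 363x - 1862

Set β = α - 11 = ∛(531), so β^3 = 531. Then (α - 11)^3 - 531 = 0, i.e. α is a root of g(x) = (x - 11)^3 - 531 = x^3 - 33x^2 + 363x - 1862. Since g(x) = h(x - 11) where h(x) = x^3 - 531, and h is irreducible over Q (because 531 is not a perfect cube, so h has no rational root, and a monic cubic with no rational root is irreducible), g is also irreducible (irreducibility is preserved under the substitution x → x - 11). Hence m_α(x) = x^3 - 33x^2 + 363x - 1862.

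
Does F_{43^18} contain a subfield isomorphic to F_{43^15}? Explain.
No: F_{43^15} is not a subfield of F_{43^18}

F_{p^m} embeds in F_{p^n} iff m | n. Here 15 ∤ 18 (since 18 = 1·15 + 3 with remainder 3 ≠ 0), so F_{43^15} is not a subfield of F_{43^18}. Equivalently: if it were, the tower law would give 15 = [F_{43^15}:F_43] dividing [F_{43^18}:F_43] = 18, contradiction.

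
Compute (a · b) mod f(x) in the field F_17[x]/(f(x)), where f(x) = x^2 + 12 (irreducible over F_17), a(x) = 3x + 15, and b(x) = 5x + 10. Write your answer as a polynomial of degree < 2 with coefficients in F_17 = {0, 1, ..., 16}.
a · b ≡ 3x + 4 (mod f(x))

Multiply in F_17[x]: a(x)·b(x) = (3x + 15)·(5x + 10) = 15x^2 + 3x + 14. This has degree ≥ 2, so divide by f(x) over F_17: 15x^2 + 3x + 14 = (15)·(x^2 + 12) + (3x + 4). Hence a·b ≡ 3x + 4 (mod f). (F_17[x]/(f) is a field with 17^2 = 289 elements since f is irreducible of degree 2.)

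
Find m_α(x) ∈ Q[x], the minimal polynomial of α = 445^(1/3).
m_α(x) = x^3 - 445

α satisfies α^3 = 445, so x^3 - 445 annihilates α. By the rational root test, a rational root p/q (in lowest terms) of x^3 - 445 would satisfy p^3 = 445 q^3, forcing q = 1 and p^3 = 445; but 445 is not a perfect cube, contradiction. A monic cubic over Q with no rational root is irreducible (any nontrivial factorization would include a linear factor). Hence x^3 - 445 is the minimal polynomial of α, and in particular [Q(α):Q] = 3.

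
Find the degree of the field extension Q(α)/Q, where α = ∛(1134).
[Q(α):Q] = 3

The minimal polynomial of α is x^3 - 1134, irreducible over Q since 1134 is not a perfect cube (so x^3 - 1134 has no rational root). Hence [Q(α):Q] = deg(m_α) = 3.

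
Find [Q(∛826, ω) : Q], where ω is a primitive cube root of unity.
[Q(∛826, ω) : Q] = 6

[Q(∛826):Q] = 3 (min poly x^3 - 826, irreducible since 826 is not a perfect cube). [Q(ω):Q] = 2 (min poly x^2 + x + 1). Since Q(∛826) ⊂ R and ω ∉ R, we have ω ∉ Q(∛826), so x^2 + x + 1 remains irreducible over Q(∛826) and [Q(∛826, ω) : Q(∛826)] = 2. By the tower law, [Q(∛826, ω) : Q] = 3 · 2 = 6. (In fact Q(∛826, ω) is the splitting field of x^3 - 826 over Q.)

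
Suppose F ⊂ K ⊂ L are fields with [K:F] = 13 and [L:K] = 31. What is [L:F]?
[L:F] = 403

The tower law says that for any tower of field extensions F ⊂ K ⊂ L with finite degrees, [L:F] = [L:K] · [K:F]. Here this gives [L:F] = 31 · 13 = 403.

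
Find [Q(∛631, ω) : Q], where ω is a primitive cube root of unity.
[Q(∛631, ω) : Q] = 6

[Q(∛631):Q] = 3 (min poly x^3 - 631, irreducible since 631 is not a perfect cube). [Q(ω):Q] = 2 (min poly x^2 + x + 1). Since Q(∛631) ⊂ R and ω ∉ R, we have ω ∉ Q(∛631), so x^2 + x + 1 remains irreducible over Q(∛631) and [Q(∛631, ω) : Q(∛631)] = 2. By the tower law, [Q(∛631, ω) : Q] = 3 · 2 = 6. (In fact Q(∛631, ω) is the splitting field of x^3 - 631 over Q.)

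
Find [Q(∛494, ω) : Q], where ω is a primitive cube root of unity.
[Q(∛494, ω) : Q] = 6

[Q(∛494):Q] = 3 (min poly x^3 - 494, irreducible since 494 is not a perfect cube). [Q(ω):Q] = 2 (min poly x^2 + x + 1). Since Q(∛494) ⊂ R and ω ∉ R, we have ω ∉ Q(∛494), so x^2 + x + 1 remains irreducible over Q(∛494) and [Q(∛494, ω) : Q(∛494)] = 2. By the tower law, [Q(∛494, ω) : Q] = 3 · 2 = 6. (In fact Q(∛494, ω) is the splitting field of x^3 - 494 over Q.)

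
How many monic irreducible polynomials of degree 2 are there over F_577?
There are 166176 monic irreducible polynomials of degree 2 over F_577

Each element of F_{577^2} that lies in no proper subfield is a root of exactly one monic irreducible of degree 2 over F_577, and each such polynomial has 2 distinct roots in F_{577^2}. By Möbius inversion the count is N_577(2) = (1/2) Σ_{d|2} μ(2/d) · 577^d = (1/2)(μ(2)·577^1 + μ(1)·577^2) = 332352/2 = 166176.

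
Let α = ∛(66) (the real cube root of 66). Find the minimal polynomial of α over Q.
m_α(x) = x^3 - 66

α satisfies α^3 = 66, so x^3 - 66 annihilates α. By the rational root test, a rational root p/q (in lowest terms) of x^3 - 66 would satisfy p^3 = 66 q^3, forcing q = 1 and p^3 = 66; but 66 is not a perfect cube, contradiction. A monic cubic over Q with no rational root is irreducible (any nontrivial factorization would include a linear factor). Hence x^3 - 66 is the minimal polynomial of α, and in particular [Q(α):Q] = 3.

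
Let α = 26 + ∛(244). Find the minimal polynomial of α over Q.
m_α(x) = x^3 - 78x^2 + 2028x - 17820

Set β = α - 26 = ∛(244), so β^3 = 244. Then (α - 26)^3 - 244 = 0, i.e. α is a root of g(x) = (x - 26)^3 - 244 = x^3 - 78x^2 + 2028x - 17820. Since g(x) = h(x - 26) where h(x) = x^3 - 244, and h is irreducible over Q (because 244 is not a perfect cube, so h has no rational root, and a monic cubic with no rational root is irreducible), g is also irreducible (irreducibility is preserved under the substitution x → x - 26). Hence m_α(x) = x^3 - 78x^2 + 2028x - 17820.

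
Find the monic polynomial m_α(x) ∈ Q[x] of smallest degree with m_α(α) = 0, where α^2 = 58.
m_α(x) = x^2 - 58

α satisfies α^2 - 58 = 0, so x^2 - 58 annihilates α. Since d = 58 is squarefree and ≠ 1, it is not a perfect square in Q, so x^2 - 58 has no rational root and is therefore irreducible over Q (a degree-2 polynomial over a field is irreducible iff it has no root). Hence m_α(x) = x^2 - 58.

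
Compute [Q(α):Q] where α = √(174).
[Q(α):Q] = 2

[Q(α):Q] equals the degree of the minimal polynomial of α. Here α^2 = 174 and x^2 - 174 is irreducible (d = 174 is squarefree, ≠ 1, hence not a square), so deg(m_α) = 2. Thus [Q(α):Q] = 2.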